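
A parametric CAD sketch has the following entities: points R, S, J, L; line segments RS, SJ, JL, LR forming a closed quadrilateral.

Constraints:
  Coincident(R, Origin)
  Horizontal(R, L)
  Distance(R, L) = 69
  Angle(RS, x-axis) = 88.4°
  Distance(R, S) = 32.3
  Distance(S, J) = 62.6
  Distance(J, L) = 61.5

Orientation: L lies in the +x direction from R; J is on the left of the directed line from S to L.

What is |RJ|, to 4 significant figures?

82.90

Checks: |SJ| = 62.60 ✓; |JL| = 61.50 ✓.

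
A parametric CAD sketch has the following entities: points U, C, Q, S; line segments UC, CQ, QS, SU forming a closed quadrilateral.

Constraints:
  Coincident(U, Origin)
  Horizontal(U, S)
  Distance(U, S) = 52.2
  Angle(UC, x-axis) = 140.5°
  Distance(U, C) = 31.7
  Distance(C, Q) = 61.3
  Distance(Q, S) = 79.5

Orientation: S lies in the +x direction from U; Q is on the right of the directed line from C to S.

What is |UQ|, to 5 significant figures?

43.675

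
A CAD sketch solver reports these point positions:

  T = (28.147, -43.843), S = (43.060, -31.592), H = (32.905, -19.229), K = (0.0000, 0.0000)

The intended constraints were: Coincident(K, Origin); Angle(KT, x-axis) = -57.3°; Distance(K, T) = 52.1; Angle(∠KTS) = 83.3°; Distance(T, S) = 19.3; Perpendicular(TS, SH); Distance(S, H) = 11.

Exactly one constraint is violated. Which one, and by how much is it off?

Distance(S, H) = 11 — off by 5.00.

K = (0.00, 0.00) ✓; KT at -57.30° ✓; |KT| = 52.10 ✓; ∠KTS = 83.30° ✓; |TS| = 19.30 ✓; ∠(TS, SH) = 90.00° ✓; |SH| = 16.00 ✗.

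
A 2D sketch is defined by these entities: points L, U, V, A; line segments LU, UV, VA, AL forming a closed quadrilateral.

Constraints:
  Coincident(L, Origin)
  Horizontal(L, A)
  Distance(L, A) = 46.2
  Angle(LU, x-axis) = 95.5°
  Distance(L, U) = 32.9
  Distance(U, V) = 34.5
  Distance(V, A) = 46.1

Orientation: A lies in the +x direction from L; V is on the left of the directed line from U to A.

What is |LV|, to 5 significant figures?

52.356

L is at the origin; LA is horizontal with |LA| = 46.2 and A in +x, so A = (46.2, 0). LU runs at 95.5° with |LU| = 32.9, so U = (-3.1533, 32.749). V is determined by |UV| = 34.5 and |VA| = 46.1 together: it lies at the intersection of circle(U, 34.5) and circle(A, 46.1). With |UA| = 59.230, the foot of the radical line on UA is 21.723 from U and the perpendicular offset is √(34.5² − 21.723²) = 26.803. Taking the left-of-UA solution: V = (29.766, 43.071).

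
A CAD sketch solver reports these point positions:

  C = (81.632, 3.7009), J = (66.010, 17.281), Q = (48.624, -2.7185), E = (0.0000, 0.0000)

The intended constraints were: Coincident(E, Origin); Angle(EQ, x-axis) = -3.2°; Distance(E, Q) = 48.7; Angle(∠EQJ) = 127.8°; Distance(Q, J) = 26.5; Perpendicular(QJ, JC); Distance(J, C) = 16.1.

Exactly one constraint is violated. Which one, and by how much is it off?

Distance(J, C) = 16.1 — off by 4.60.

E = (0.00, 0.00) ✓; EQ at -3.200° ✓; |EQ| = 48.70 ✓; ∠EQJ = 127.8° ✓; |QJ| = 26.50 ✓; ∠(QJ, JC) = 90.00° ✓; |JC| = 20.70 ✗.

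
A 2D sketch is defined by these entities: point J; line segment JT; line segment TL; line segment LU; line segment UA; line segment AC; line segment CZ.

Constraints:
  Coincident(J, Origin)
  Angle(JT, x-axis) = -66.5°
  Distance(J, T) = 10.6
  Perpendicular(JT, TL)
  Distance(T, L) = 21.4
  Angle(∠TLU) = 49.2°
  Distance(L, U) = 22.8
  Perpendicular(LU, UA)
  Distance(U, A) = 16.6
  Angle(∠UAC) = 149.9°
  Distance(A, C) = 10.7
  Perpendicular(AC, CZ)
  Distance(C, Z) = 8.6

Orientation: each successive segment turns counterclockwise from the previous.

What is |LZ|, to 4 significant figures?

23.75

J is at the origin; JT runs at -66.5° with length 10.6, so T = (4.227, -9.721). The perpendicularity gives TL at right angles to JT, so TL runs at 23.50°; with |TL| = 21.4, L = (23.85, -1.188). ∠TLU = 49.2° gives LU at 154.3° from the x-axis; with |LU| = 22.8, U = (3.307, 8.700). LU ⟂ UA, so UA runs at -115.7°; with |UA| = 16.6, A = (-3.891, -6.258). ∠UAC = 149.9° gives AC at -85.60° from the x-axis; with |AC| = 10.7, C = (-3.071, -16.93). AC is perpendicular to CZ, so CZ runs at 4.400°; with |CZ| = 8.6, Z = (5.504, -16.27). Then |LZ| = |Z − L| = 23.75.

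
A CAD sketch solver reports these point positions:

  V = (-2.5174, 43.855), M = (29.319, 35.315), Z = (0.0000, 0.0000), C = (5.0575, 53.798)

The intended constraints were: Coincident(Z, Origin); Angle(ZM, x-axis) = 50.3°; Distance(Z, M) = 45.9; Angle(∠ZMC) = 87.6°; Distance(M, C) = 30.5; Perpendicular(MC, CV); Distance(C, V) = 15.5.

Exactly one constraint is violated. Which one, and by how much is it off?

Distance(C, V) = 15.5 — off by 3.00.

Z = (0.00, 0.00) ✓; ZM at 50.30° ✓; |ZM| = 45.90 ✓; ∠ZMC = 87.60° ✓; |MC| = 30.50 ✓; ∠(MC, CV) = 90.00° ✓; |CV| = 12.50 ✗.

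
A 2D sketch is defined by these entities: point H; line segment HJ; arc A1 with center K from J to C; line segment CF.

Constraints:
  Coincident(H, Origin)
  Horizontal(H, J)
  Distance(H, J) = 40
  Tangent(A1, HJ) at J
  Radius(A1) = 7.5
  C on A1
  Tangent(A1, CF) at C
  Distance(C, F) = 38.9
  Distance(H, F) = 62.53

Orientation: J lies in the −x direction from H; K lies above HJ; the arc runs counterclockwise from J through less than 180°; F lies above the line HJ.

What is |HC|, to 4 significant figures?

33.93

Checks: H = (0.00, 0.00) ✓; |KC| = 7.500 ✓; ∠(KC, CF) = 90.00° ✓; |CF| = 38.90 ✓; |HF| = 62.53 ✓.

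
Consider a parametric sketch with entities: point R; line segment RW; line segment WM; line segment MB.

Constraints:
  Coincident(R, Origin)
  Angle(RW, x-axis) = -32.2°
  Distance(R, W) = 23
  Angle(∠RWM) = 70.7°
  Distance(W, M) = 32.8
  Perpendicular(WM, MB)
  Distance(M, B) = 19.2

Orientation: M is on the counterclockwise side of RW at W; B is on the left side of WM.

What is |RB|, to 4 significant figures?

25.32

R is at the origin; RW runs at -32.2° with length 23.0, so W = 23.0·(cos -32.2°, sin -32.2°) = (19.46, -12.26). ∠RWM = 70.7°, so WM runs at -32.2° + (180° − 70.7°) = 77.10° from the x-axis; with |WM| = 32.8, M = W + 32.8·(cos 77.10°, sin 77.10°) = (26.79, 19.72). The perpendicularity gives MB at right angles to WM; with |MB| = 19.2 on the left of WM, B = M + 19.2·(-0.9748, 0.2233) = (8.070, 24.00). Then |RB| = |B − R| = 25.32.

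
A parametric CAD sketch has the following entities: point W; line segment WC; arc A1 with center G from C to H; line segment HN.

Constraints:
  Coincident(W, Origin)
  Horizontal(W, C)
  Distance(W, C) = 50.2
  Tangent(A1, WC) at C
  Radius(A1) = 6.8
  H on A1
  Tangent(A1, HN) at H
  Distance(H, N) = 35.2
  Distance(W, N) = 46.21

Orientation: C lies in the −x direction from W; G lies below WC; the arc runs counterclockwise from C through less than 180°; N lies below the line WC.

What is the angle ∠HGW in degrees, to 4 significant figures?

140.9°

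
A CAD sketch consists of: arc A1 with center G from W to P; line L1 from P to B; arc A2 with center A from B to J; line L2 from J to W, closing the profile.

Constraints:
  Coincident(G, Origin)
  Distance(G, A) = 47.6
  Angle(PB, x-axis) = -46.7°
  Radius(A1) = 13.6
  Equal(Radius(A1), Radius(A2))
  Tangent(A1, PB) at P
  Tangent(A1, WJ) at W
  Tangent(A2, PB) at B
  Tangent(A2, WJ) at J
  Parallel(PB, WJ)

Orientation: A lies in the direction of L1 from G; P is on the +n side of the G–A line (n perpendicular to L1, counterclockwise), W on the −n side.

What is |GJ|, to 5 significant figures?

49.505

The slot axis is L1's direction at -46.7°, so u = (cos -46.7°, sin -46.7°) = (0.68582, -0.72777) and n = (−sin -46.7°, cos -46.7°) = (0.72777, 0.68582). G is at the origin and A lies 47.6 along u from G, so A = 47.6·u = (32.645, -34.642). Tangency of A1 to both parallel lines with radius 13.6 puts P and W at G ± 13.6·n: P = (9.8977, 9.3271), W = (-9.8977, -9.3271). Equal radii place B and J the same way about A: B = A + 13.6·n = (42.543, -25.315), J = A − 13.6·n = (22.747, -43.969). Then |GJ| = |J − G| = 49.505.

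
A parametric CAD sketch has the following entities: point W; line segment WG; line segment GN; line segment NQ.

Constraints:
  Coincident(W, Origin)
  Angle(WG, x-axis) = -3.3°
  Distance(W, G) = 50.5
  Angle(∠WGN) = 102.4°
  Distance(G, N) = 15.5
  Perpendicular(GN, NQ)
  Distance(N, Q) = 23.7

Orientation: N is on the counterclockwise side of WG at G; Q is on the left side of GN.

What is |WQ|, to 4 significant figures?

36.75

W is at the origin; WG runs at -3.3° with length 50.5, so G = 50.5·(cos -3.3°, sin -3.3°) = (50.42, -2.907). ∠WGN = 102.4°, so GN runs at -3.3° + (180° − 102.4°) = 74.30° from the x-axis; with |GN| = 15.5, N = G + 15.5·(cos 74.30°, sin 74.30°) = (54.61, 12.01). GN ⟂ NQ; with |NQ| = 23.7 on the left of GN, Q = N + 23.7·(-0.9627, 0.2706) = (31.79, 18.43). Then |WQ| = |Q − W| = 36.75.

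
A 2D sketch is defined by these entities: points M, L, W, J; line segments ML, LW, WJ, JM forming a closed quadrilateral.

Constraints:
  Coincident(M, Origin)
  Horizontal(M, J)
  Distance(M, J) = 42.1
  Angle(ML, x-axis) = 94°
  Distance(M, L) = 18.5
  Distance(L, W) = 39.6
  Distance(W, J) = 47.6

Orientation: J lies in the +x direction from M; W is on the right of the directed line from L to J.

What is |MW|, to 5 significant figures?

21.145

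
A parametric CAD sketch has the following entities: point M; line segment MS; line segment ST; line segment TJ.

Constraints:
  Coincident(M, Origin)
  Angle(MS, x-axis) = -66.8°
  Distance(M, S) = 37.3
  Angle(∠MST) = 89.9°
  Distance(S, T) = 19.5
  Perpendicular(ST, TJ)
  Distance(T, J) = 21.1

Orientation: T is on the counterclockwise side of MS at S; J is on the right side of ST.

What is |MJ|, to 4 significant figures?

61.55

M is at the origin; MS runs at -66.8° with length 37.3, so S = 37.3·(cos -66.8°, sin -66.8°) = (14.69, -34.28). ∠MST = 89.9°, so ST runs at -66.8° + (180° − 89.9°) = 23.30° from the x-axis; with |ST| = 19.5, T = S + 19.5·(cos 23.30°, sin 23.30°) = (32.60, -26.57). The perpendicularity gives TJ at right angles to ST; with |TJ| = 21.1 on the right of ST, J = T + 21.1·(0.3955, -0.9184) = (40.95, -45.95). Then |MJ| = |J − M| = 61.55.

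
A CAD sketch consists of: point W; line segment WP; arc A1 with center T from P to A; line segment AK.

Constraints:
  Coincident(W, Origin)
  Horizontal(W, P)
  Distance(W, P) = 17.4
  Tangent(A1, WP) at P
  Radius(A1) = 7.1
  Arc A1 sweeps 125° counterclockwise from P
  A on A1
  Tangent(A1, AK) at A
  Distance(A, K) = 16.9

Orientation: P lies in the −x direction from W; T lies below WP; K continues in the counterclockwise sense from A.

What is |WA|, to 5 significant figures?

25.764

W is at the origin; WP is horizontal with |WP| = 17.4 and P on the −x side, so P = (-17.400, 0.0000). The tangent condition forces TP to be normal to WP, so T = P + (0, -7.1) = (-17.400, -7.1000). On A1, P sits at bearing 90° from T; a 125° counterclockwise sweep puts A at bearing 215°, so A = T + 7.1·(cos 215°, sin 215°) = (-23.216, -11.172). Then |WA| = |A − W| = 25.764.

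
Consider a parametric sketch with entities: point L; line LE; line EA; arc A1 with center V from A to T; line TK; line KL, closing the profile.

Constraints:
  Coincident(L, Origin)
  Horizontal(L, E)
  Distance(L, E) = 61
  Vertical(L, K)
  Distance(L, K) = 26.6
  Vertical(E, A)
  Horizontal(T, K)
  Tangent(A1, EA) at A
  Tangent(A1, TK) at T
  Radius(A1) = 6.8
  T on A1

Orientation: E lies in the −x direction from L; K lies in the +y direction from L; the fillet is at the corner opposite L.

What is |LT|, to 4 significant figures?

60.38

The virtual corner opposite L is at (-61.00, 26.60). Since A1 is tangent to EA there, VA ⟂ EA and the tangent condition forces VT to be normal to TK, with radius 6.8, so the center V sits 6.8 in from both sides at V = (-54.20, 19.80). That places the tangent points at A = (-61.00, 19.80) on EA and T = (-54.20, 26.60) on TK. Then |LT| = |T − L| = 60.38.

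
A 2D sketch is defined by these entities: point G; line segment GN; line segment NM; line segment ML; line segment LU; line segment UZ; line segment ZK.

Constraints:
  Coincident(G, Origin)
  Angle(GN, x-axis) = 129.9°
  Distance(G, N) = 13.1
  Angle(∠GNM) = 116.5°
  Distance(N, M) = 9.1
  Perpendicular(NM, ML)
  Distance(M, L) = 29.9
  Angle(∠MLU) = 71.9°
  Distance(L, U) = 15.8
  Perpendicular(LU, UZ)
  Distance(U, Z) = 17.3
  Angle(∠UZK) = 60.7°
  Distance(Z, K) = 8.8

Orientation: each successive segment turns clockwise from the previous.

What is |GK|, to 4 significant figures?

11.73

G is at the origin; GN runs at 129.9° with length 13.1, so N = (-8.403, 10.05). ∠GNM = 116.5° gives NM at 66.40° from the x-axis; with |NM| = 9.1, M = (-4.760, 18.39). The perpendicularity gives ML at right angles to NM, so ML runs at -23.60°; with |ML| = 29.9, L = (22.64, 6.418). ∠MLU = 71.9° gives LU at -131.7° from the x-axis; with |LU| = 15.8, U = (12.13, -5.379). The perpendicularity gives UZ at right angles to LU, so UZ runs at 138.3°; with |UZ| = 17.3, Z = (-0.7880, 6.130). ∠UZK = 60.7° gives ZK at 19.00° from the x-axis; with |ZK| = 8.8, K = (7.533, 8.995). Then |GK| = |K − G| = 11.73.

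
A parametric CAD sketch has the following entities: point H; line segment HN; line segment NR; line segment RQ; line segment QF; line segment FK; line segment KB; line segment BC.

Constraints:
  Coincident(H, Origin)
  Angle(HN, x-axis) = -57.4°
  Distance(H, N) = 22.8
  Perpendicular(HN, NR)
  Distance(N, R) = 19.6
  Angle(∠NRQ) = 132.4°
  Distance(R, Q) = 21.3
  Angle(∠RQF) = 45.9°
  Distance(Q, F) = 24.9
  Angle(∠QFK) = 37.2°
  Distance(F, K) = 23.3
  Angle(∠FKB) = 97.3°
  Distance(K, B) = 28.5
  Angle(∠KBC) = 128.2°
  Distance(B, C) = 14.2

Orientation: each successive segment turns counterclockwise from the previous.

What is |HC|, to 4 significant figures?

47.19

H is at the origin; HN runs at -57.4° with length 22.8, so N = (12.28, -19.21). The perpendicularity gives NR at right angles to HN, so NR runs at 32.60°; with |NR| = 19.6, R = (28.80, -8.648). ∠NRQ = 132.4° gives RQ at 80.20° from the x-axis; with |RQ| = 21.3, Q = (32.42, 12.34). ∠RQF = 45.9° gives QF at -145.7° from the x-axis; with |QF| = 24.9, F = (11.85, -1.691). ∠QFK = 37.2° gives FK at -2.900° from the x-axis; with |FK| = 23.3, K = (35.12, -2.869). ∠FKB = 97.3° gives KB at 79.80° from the x-axis; with |KB| = 28.5, B = (40.17, 25.18). ∠KBC = 128.2° gives BC at 131.6° from the x-axis; with |BC| = 14.2, C = (30.74, 35.80). Then |HC| = |C − H| = 47.19.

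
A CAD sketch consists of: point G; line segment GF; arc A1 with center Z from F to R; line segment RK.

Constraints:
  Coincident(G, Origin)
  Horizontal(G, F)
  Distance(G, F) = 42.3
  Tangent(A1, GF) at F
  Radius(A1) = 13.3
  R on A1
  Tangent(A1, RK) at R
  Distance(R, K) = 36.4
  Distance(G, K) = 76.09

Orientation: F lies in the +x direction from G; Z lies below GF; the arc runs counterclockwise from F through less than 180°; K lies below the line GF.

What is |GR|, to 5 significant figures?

39.996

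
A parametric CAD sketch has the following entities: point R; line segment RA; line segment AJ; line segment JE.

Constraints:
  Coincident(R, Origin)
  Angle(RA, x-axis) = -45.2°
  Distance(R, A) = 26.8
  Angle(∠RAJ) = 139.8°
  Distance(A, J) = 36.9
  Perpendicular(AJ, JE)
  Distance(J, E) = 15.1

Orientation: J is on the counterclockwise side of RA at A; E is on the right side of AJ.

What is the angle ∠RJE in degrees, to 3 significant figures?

107°

R is at the origin; RA runs at -45.2° with length 26.8, so A = 26.8·(cos -45.2°, sin -45.2°) = (18.9, -19.0). ∠RAJ = 139.8°, so AJ runs at -45.2° + (180° − 139.8°) = -5.00° from the x-axis; with |AJ| = 36.9, J = A + 36.9·(cos -5.00°, sin -5.00°) = (55.6, -22.2). The perpendicularity gives JE at right angles to AJ; with |JE| = 15.1 on the right of AJ, E = J + 15.1·(-0.0872, -0.996) = (54.3, -37.3). Then cos ∠RJE = JR·JE / (|JR||JE|), giving 107°.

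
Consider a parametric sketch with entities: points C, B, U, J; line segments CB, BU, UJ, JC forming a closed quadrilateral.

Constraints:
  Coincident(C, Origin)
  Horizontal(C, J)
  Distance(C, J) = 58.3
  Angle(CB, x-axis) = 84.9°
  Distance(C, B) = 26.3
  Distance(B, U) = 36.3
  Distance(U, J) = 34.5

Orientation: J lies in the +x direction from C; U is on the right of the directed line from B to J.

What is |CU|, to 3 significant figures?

24.1

Checks: |BU| = 36.30 ✓; |UJ| = 34.50 ✓.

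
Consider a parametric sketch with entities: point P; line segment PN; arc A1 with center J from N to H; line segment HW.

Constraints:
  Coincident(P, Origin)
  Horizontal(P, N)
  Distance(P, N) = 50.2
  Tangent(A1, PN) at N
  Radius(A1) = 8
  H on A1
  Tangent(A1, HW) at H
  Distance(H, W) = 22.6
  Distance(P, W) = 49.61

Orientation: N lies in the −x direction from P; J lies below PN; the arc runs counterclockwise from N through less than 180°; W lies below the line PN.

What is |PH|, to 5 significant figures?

57.489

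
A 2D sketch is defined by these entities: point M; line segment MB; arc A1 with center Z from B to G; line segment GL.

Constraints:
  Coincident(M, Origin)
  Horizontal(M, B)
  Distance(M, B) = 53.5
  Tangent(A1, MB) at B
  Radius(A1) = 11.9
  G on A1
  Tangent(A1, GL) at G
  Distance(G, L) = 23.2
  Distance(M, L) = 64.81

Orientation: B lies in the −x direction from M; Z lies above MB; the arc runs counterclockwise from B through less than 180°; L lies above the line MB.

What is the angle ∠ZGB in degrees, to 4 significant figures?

32.49°

M is at the origin; M and B share the same y with |MB| = 53.5 and B on the −x side, so B = (-53.50, 0.000). The tangent condition forces ZB to be normal to MB, so Z = B + (0, 11.9) = (-53.50, 11.90). Since ZG ⟂ GL (tangency), |ZL| = √(11.9² + 23.2²) = 26.07 regardless of where G sits on A1. So L lies on both circle(M, 64.81) and circle(Z, 26.07); the above-MB intersection is L = (-52.53, 37.96). G is the foot of the tangent from L: G = (-42.72, 16.93).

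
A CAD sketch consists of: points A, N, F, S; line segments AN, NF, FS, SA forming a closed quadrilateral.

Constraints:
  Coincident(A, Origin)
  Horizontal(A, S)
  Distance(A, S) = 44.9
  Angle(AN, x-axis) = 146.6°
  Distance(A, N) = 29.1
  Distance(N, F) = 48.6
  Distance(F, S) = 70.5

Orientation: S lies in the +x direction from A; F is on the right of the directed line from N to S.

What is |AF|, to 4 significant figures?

36.77

Checks: |NF| = 48.60 ✓; |FS| = 70.50 ✓.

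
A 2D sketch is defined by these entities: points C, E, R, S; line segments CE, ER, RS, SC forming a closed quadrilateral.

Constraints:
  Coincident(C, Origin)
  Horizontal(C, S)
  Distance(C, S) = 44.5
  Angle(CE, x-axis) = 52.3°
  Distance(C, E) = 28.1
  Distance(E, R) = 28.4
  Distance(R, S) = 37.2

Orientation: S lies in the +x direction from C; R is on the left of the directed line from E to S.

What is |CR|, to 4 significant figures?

55.57

Checks: |ER| = 28.40 ✓; |RS| = 37.20 ✓.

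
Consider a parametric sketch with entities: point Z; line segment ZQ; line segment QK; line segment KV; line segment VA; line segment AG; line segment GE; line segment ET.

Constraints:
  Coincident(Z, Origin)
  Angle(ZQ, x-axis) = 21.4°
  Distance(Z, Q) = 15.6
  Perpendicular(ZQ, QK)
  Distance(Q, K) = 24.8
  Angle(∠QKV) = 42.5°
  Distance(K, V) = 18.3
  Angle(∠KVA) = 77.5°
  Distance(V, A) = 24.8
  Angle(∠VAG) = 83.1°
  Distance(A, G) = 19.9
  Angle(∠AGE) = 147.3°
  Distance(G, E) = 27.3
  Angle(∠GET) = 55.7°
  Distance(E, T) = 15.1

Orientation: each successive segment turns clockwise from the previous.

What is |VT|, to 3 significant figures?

26.3

Z is at the origin; ZQ runs at 21.4° with length 15.6, so Q = (14.5, 5.69). The perpendicularity gives QK at right angles to ZQ, so QK runs at -68.6°; with |QK| = 24.8, K = (23.6, -17.4). ∠QKV = 42.5° gives KV at 154° from the x-axis; with |KV| = 18.3, V = (7.14, -9.35). ∠KVA = 77.5° gives VA at 51.4° from the x-axis; with |VA| = 24.8, A = (22.6, 10.0). ∠VAG = 83.1° gives AG at -45.5° from the x-axis; with |AG| = 19.9, G = (36.6, -4.16). ∠AGE = 147.3° gives GE at -78.2° from the x-axis; with |GE| = 27.3, E = (42.1, -30.9). ∠GET = 55.7° gives ET at 158° from the x-axis; with |ET| = 15.1, T = (28.2, -25.1). Then |VT| = |T − V| = 26.3.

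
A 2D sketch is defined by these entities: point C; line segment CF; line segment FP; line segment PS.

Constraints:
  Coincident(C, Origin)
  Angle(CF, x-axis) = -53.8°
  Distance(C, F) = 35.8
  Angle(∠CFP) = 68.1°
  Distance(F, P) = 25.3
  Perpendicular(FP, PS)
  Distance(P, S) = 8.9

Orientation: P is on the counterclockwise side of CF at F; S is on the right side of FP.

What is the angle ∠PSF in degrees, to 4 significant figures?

70.62°

C is at the origin; CF runs at -53.8° with length 35.8, so F = 35.8·(cos -53.8°, sin -53.8°) = (21.14, -28.89). ∠CFP = 68.1°, so FP runs at -53.8° + (180° − 68.1°) = 58.10° from the x-axis; with |FP| = 25.3, P = F + 25.3·(cos 58.10°, sin 58.10°) = (34.51, -7.410). FP ⟂ PS; with |PS| = 8.9 on the right of FP, S = P + 8.9·(0.8490, -0.5284) = (42.07, -12.11). Then cos ∠PSF = SP·SF / (|SP||SF|), giving 70.62°.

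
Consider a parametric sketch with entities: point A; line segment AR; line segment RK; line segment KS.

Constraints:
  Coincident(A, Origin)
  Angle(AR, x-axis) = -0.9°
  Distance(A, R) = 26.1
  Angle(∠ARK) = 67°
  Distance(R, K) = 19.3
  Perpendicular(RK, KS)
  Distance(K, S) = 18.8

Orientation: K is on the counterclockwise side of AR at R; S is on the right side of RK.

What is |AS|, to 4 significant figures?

43.78

A is at the origin; AR runs at -0.9° with length 26.1, so R = 26.1·(cos -0.9°, sin -0.9°) = (26.10, -0.4100). ∠ARK = 67.0°, so RK runs at -0.9° + (180° − 67.0°) = 112.1° from the x-axis; with |RK| = 19.3, K = R + 19.3·(cos 112.1°, sin 112.1°) = (18.84, 17.47). RK is perpendicular to KS; with |KS| = 18.8 on the right of RK, S = K + 18.8·(0.9265, 0.3762) = (36.25, 24.55). Then |AS| = |S − A| = 43.78.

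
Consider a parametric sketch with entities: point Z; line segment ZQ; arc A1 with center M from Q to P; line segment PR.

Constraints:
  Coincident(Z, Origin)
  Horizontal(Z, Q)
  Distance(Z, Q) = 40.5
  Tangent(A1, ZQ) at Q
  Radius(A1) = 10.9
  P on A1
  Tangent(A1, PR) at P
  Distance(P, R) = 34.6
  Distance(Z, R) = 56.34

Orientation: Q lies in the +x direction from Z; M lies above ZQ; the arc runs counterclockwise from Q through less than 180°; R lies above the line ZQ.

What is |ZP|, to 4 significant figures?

52.52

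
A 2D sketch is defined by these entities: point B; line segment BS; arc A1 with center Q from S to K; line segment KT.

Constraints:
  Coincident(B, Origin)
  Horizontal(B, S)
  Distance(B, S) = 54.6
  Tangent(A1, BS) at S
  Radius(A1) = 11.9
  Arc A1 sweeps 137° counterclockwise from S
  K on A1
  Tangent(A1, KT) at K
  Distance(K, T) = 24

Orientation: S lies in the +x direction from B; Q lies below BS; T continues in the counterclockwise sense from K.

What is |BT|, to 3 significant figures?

73.9

On A1, S sits at bearing 90° from Q; a 137° counterclockwise sweep puts K at bearing 227°, so K = Q + 11.9·(cos 227°, sin 227°) = (46.5, -20.6). A1 meets KT tangentially, so QK is at right angles to KT, so KT runs along (−sin 227°, cos 227°); with |KT| = 24.0, T = (64.0, -37.0). Then |BT| = |T − B| = 73.9.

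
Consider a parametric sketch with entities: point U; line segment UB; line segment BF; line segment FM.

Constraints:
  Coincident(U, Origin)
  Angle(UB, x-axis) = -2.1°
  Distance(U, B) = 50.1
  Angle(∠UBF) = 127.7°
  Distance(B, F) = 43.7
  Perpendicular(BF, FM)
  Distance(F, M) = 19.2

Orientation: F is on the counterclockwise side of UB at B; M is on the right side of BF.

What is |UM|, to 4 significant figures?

94.81

∠UBF = 127.7°, so BF runs at -2.1° + (180° − 127.7°) = 50.20° from the x-axis; with |BF| = 43.7, F = B + 43.7·(cos 50.20°, sin 50.20°) = (78.04, 31.74). The perpendicularity gives FM at right angles to BF; with |FM| = 19.2 on the right of BF, M = F + 19.2·(0.7683, -0.6401) = (92.79, 19.45). Then |UM| = |M − U| = 94.81.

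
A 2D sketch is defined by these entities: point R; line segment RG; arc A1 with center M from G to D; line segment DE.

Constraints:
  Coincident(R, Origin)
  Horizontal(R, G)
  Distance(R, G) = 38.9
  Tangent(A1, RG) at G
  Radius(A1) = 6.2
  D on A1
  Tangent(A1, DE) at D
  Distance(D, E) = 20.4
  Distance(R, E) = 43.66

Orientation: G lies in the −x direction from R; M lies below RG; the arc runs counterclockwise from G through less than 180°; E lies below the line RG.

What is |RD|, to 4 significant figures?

45.26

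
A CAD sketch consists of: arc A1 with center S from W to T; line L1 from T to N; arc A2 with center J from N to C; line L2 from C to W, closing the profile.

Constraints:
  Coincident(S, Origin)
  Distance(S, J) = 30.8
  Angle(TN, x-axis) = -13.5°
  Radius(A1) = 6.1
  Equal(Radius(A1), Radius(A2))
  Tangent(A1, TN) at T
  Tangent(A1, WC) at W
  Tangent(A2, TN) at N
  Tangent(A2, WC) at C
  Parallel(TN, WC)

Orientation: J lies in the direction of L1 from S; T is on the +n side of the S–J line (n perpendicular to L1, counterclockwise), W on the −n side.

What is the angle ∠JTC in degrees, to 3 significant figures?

10.4°

The slot axis is L1's direction at -13.5°, so u = (cos -13.5°, sin -13.5°) = (0.972, -0.233) and n = (−sin -13.5°, cos -13.5°) = (0.233, 0.972). S is at the origin and J lies 30.8 along u from S, so J = 30.8·u = (29.9, -7.19). Tangency of A1 to both parallel lines with radius 6.1 puts T and W at S ± 6.1·n: T = (1.42, 5.93), W = (-1.42, -5.93). Equal radii place N and C the same way about J: N = J + 6.1·n = (31.4, -1.26), C = J − 6.1·n = (28.5, -13.1). Then cos ∠JTC = TJ·TC / (|TJ||TC|), giving 10.4°.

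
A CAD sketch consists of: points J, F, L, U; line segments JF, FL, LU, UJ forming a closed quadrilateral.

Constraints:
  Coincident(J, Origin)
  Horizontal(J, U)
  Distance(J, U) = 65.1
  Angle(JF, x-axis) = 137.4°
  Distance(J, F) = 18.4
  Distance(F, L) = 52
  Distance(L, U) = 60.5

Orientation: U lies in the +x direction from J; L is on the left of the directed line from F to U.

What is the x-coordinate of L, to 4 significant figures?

26.03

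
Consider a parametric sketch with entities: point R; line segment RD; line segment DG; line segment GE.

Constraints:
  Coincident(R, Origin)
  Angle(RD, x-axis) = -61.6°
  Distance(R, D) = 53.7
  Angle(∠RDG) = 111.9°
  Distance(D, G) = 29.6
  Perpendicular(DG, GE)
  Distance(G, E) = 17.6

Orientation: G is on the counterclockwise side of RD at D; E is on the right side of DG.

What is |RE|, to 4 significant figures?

83.72

∠RDG = 111.9°, so DG runs at -61.6° + (180° − 111.9°) = 6.500° from the x-axis; with |DG| = 29.6, G = D + 29.6·(cos 6.500°, sin 6.500°) = (54.95, -43.89). The perpendicularity gives GE at right angles to DG; with |GE| = 17.6 on the right of DG, E = G + 17.6·(0.1132, -0.9936) = (56.94, -61.37). Then |RE| = |E − R| = 83.72.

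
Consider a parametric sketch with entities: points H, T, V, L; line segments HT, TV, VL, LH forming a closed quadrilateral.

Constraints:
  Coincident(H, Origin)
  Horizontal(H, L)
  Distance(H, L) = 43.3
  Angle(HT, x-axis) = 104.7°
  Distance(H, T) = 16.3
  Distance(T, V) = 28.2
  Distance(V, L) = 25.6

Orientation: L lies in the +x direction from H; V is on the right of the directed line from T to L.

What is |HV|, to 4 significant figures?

17.89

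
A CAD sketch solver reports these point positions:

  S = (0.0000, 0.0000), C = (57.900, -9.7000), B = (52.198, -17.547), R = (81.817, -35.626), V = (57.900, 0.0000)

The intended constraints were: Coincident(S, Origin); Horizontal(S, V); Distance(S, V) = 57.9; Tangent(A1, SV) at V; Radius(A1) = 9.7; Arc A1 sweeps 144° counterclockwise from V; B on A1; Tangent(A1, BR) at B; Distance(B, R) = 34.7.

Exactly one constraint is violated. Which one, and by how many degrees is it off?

Tangent(A1, BR) at B — off by 4.60°.

S = (0.00, 0.00) ✓; S.y = 0.00, V.y = 0.00 ✓; |SV| = 57.90 ✓; ∠(CV, VS) = 90.00° ✓; |CV| = 9.700 ✓; bearing(C→B) − bearing(C→V) = 144.0° ✓; |CB| = 9.700 ✓; ∠(CB, BR) = 85.40° ✗; |BR| = 34.70 ✓.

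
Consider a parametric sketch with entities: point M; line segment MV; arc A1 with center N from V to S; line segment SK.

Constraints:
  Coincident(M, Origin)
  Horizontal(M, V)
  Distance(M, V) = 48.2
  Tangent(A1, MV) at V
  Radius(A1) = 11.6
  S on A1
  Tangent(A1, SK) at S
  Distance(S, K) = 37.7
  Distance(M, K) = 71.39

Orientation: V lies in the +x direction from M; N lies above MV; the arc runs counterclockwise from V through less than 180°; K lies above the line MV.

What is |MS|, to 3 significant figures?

61.2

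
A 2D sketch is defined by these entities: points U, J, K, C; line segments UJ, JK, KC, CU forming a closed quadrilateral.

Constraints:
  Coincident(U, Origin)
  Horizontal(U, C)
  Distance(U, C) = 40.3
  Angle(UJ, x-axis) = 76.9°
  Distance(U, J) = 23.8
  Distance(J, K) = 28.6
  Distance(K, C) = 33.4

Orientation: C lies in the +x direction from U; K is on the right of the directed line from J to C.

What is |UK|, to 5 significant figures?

9.0784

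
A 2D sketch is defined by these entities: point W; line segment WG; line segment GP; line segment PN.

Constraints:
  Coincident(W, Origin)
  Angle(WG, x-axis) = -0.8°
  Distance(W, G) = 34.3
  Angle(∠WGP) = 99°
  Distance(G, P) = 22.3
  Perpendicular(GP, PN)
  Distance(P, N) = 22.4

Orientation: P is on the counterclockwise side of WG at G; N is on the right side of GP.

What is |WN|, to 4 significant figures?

62.71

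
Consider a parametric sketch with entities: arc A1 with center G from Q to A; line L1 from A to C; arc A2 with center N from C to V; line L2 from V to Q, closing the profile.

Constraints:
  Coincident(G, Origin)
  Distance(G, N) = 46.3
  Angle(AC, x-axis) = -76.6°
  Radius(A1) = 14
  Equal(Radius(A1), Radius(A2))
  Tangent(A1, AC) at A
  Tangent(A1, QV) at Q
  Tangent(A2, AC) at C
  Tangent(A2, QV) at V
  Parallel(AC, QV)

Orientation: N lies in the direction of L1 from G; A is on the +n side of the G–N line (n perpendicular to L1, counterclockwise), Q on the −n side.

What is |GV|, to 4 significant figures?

48.37

The slot axis is L1's direction at -76.6°, so u = (cos -76.6°, sin -76.6°) = (0.2317, -0.9728) and n = (−sin -76.6°, cos -76.6°) = (0.9728, 0.2317). G is at the origin and N lies 46.3 along u from G, so N = 46.3·u = (10.73, -45.04). Tangency of A1 to both parallel lines with radius 14.0 puts A and Q at G ± 14.0·n: A = (13.62, 3.244), Q = (-13.62, -3.244). Equal radii place C and V the same way about N: C = N + 14.0·n = (24.35, -41.80), V = N − 14.0·n = (-2.889, -48.28). Then |GV| = |V − G| = 48.37.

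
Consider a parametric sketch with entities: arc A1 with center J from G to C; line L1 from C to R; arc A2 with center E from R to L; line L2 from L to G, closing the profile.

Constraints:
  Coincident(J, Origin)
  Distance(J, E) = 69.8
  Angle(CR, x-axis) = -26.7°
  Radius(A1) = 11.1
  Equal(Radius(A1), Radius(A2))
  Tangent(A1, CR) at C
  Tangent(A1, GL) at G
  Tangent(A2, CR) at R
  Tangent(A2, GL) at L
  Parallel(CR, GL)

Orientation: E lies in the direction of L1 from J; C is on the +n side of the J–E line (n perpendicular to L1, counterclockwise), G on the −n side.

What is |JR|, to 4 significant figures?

70.68

Tangency of A1 to both parallel lines with radius 11.1 puts C and G at J ± 11.1·n: C = (4.987, 9.916), G = (-4.987, -9.916). Equal radii place R and L the same way about E: R = E + 11.1·n = (67.34, -21.45), L = E − 11.1·n = (57.37, -41.28). Then |JR| = |R − J| = 70.68.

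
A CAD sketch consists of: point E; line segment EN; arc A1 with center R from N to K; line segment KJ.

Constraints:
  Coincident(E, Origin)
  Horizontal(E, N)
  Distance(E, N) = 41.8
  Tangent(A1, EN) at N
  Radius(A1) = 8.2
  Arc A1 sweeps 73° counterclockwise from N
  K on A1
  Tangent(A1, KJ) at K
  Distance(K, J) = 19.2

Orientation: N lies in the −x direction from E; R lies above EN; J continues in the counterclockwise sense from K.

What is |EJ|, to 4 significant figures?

37.25

E is at the origin; EN is horizontal with |EN| = 41.8 and N on the −x side, so N = (-41.80, 0.000). A1 meets EN tangentially, so RN is at right angles to EN, so R = N + (0, 8.2) = (-41.80, 8.200). On A1, N sits at bearing -90° from R; a 73° counterclockwise sweep puts K at bearing -17°, so K = R + 8.2·(cos -17°, sin -17°) = (-33.96, 5.803). The tangent condition forces RK to be normal to KJ, so KJ runs along (−sin -17°, cos -17°); with |KJ| = 19.2, J = (-28.34, 24.16). Then |EJ| = |J − E| = 37.25.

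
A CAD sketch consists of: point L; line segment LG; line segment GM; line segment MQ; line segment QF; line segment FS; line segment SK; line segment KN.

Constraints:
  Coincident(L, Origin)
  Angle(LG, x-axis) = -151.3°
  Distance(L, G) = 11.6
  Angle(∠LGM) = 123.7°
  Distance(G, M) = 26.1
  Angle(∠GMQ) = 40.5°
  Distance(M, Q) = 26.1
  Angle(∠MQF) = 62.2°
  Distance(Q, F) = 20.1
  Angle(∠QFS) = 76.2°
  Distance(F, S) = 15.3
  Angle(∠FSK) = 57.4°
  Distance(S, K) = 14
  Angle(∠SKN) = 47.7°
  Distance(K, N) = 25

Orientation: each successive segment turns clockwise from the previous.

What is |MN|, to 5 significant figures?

27.264

L is at the origin; LG runs at -151.3° with length 11.6, so G = (-10.175, -5.5706). ∠LGM = 123.7° gives GM at 152.40° from the x-axis; with |GM| = 26.1, M = (-33.305, 6.5214). ∠GMQ = 40.5° gives MQ at 12.900° from the x-axis; with |MQ| = 26.1, Q = (-7.8635, 12.348). ∠MQF = 62.2° gives QF at -104.90° from the x-axis; with |QF| = 20.1, F = (-13.032, -7.0759). ∠QFS = 76.2° gives FS at 151.30° from the x-axis; with |FS| = 15.3, S = (-26.452, 0.27152). ∠FSK = 57.4° gives SK at 28.700° from the x-axis; with |SK| = 14.0, K = (-14.172, 6.9947). ∠SKN = 47.7° gives KN at -103.60° from the x-axis; with |KN| = 25.0, N = (-20.051, -17.304). Then |MN| = |N − M| = 27.264.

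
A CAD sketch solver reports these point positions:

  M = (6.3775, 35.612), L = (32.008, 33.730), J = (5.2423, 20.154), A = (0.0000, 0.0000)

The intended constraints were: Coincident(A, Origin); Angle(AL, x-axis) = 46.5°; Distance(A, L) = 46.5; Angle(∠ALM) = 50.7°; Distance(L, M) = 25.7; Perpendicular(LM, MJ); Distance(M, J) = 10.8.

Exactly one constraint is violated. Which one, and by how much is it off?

Distance(M, J) = 10.8 — off by 4.70.

A = (0.00, 0.00) ✓; AL at 46.50° ✓; |AL| = 46.50 ✓; ∠ALM = 50.70° ✓; |LM| = 25.70 ✓; ∠(LM, MJ) = 90.00° ✓; |MJ| = 15.50 ✗.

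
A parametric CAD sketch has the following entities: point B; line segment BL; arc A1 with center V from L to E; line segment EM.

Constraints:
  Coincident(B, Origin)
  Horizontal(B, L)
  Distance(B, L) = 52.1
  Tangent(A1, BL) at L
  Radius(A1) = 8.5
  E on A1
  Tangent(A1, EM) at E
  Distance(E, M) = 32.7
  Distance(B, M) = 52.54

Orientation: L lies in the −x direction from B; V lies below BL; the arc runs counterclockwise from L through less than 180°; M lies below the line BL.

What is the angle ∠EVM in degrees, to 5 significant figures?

75.429°

Checks: |VE| = 8.500 ✓; ∠(VE, EM) = 90.00° ✓; |EM| = 32.70 ✓; |BM| = 52.54 ✓.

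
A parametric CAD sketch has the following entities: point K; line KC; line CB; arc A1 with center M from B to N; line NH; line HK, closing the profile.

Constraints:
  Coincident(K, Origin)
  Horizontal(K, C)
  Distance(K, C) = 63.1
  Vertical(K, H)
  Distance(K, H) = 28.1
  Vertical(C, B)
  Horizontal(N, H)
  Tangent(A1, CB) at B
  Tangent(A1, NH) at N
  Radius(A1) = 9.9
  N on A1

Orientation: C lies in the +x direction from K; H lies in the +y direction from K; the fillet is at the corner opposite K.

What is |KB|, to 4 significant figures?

65.67

The virtual corner opposite K is at (63.10, 28.10). A1 meets CB tangentially, so MB is at right angles to CB and A1 meets NH tangentially, so MN is at right angles to NH, with radius 9.9, so the center M sits 9.9 in from both sides at M = (53.20, 18.20). That places the tangent points at B = (63.10, 18.20) on CB and N = (53.20, 28.10) on NH. Then |KB| = |B − K| = 65.67.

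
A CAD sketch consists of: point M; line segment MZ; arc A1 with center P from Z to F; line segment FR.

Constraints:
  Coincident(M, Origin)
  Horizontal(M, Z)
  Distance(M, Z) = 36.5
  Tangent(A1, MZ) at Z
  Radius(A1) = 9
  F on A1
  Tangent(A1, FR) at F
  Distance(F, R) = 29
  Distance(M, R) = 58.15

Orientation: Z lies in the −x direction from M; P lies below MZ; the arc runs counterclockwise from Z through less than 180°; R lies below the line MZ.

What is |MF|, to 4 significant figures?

46.48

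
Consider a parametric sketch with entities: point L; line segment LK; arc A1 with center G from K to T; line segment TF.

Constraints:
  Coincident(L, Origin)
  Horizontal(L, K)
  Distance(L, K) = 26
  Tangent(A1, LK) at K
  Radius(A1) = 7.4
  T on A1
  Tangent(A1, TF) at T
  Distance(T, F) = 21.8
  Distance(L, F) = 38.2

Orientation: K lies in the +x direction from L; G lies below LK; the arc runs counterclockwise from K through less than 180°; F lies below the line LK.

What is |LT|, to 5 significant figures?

20.785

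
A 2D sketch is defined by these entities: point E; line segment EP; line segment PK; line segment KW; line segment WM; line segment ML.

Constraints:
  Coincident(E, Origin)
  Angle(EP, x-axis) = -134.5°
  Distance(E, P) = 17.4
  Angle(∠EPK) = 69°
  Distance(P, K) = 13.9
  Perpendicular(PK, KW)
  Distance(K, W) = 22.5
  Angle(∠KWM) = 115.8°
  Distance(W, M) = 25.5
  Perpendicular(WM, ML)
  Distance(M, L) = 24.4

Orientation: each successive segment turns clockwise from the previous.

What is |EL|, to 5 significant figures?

26.321

E is at the origin; EP runs at -134.5° with length 17.4, so P = (-12.196, -12.411). ∠EPK = 69.0° gives PK at 114.50° from the x-axis; with |PK| = 13.9, K = (-17.960, 0.23790). The perpendicularity gives KW at right angles to PK, so KW runs at 24.500°; with |KW| = 22.5, W = (2.5141, 9.5685). ∠KWM = 115.8° gives WM at -39.700° from the x-axis; with |WM| = 25.5, M = (22.134, -6.7201). The perpendicularity gives ML at right angles to WM, so ML runs at -129.70°; with |ML| = 24.4, L = (6.5478, -25.493). Then |EL| = |L − E| = 26.321.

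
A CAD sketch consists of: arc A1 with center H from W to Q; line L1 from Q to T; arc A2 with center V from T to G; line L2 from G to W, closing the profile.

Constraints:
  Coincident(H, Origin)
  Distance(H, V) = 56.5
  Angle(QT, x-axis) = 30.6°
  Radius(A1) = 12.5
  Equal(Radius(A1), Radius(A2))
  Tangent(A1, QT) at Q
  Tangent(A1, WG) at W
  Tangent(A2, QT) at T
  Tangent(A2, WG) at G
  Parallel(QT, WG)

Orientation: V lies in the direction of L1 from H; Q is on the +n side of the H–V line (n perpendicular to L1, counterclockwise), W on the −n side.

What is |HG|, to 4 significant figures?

57.87

The slot axis is L1's direction at 30.6°, so u = (cos 30.6°, sin 30.6°) = (0.8607, 0.5090) and n = (−sin 30.6°, cos 30.6°) = (-0.5090, 0.8607). H is at the origin and V lies 56.5 along u from H, so V = 56.5·u = (48.63, 28.76). Tangency of A1 to both parallel lines with radius 12.5 puts Q and W at H ± 12.5·n: Q = (-6.363, 10.76), W = (6.363, -10.76). Equal radii place T and G the same way about V: T = V + 12.5·n = (42.27, 39.52), G = V − 12.5·n = (54.99, 18.00). Then |HG| = |G − H| = 57.87.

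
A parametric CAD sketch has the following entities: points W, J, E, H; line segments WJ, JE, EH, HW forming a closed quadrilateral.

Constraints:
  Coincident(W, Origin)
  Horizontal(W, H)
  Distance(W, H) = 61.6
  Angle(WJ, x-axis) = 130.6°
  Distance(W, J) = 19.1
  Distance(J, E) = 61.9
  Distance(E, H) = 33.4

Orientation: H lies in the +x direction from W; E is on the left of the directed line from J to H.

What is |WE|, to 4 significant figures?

56.26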